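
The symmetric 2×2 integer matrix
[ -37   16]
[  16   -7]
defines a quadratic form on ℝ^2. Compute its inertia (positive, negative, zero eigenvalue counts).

step 0: pivot -37 → sign −
step 1: pivot -3/37 → sign −
signature = (0, 2, 0)

Answer: (0, 2, 0)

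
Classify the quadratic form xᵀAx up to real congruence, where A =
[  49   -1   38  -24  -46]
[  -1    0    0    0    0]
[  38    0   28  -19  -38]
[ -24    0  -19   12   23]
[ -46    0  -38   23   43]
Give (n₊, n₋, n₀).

Answer: (3, 2, 0)

Derivation:
step 0: pivot 49 → sign +
step 1: pivot -1/49 → sign −
step 2: pivot 28 → sign +
step 3: pivot -25/28 → sign −
step 4: pivot 3/25 → sign +
signature = (3, 2, 0)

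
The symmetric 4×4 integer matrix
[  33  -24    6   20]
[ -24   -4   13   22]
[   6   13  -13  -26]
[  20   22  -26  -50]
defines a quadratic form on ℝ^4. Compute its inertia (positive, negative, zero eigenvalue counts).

step 0: pivot 33 → sign +
step 1: pivot -236/11 → sign −
step 2: pivot -9/236 → sign −
step 3: pivot 2/9 → sign +
signature = (2, 2, 0)

Answer: (2, 2, 0)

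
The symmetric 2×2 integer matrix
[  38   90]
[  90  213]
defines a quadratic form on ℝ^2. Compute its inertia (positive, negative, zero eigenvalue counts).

Answer: (1, 1, 0)

Derivation:
step 0: pivot 38 → sign +
step 1: pivot -3/19 → sign −
signature = (1, 1, 0)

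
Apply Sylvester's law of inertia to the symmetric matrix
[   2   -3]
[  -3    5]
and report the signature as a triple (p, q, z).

Answer: (2, 0, 0)

Derivation:
step 0: pivot 2 → sign +
step 1: pivot 1/2 → sign +
signature = (2, 0, 0)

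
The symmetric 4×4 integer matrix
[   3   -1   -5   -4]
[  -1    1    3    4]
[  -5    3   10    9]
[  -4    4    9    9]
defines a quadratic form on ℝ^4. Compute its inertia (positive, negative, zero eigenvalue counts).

step 0: pivot 3 → sign +
step 1: pivot 2/3 → sign +
step 2: pivot -1 → sign −
step 3: pivot 2 → sign +
signature = (3, 1, 0)

Answer: (3, 1, 0)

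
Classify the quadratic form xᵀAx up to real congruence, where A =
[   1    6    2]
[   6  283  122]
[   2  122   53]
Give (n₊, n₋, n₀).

Answer: (3, 0, 0)

Derivation:
step 0: pivot 1 → sign +
step 1: pivot 247 → sign +
step 2: pivot 3/247 → sign +
signature = (3, 0, 0)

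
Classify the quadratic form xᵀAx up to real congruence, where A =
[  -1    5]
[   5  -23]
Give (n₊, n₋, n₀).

step 0: pivot -1 → sign −
step 1: pivot 2 → sign +
signature = (1, 1, 0)

Answer: (1, 1, 0)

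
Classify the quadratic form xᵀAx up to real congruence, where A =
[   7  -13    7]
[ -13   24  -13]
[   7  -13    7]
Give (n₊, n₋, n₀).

Answer: (1, 1, 1)

Derivation:
step 0: pivot 7 → sign +
step 1: pivot -1/7 → sign −
step 2: row/col 2 already zero → sign 0
signature = (1, 1, 1)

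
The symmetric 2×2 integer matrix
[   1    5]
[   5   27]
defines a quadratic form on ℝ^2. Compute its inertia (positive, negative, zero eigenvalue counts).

Answer: (2, 0, 0)

Derivation:
step 0: pivot 1 → sign +
step 1: pivot 2 → sign +
signature = (2, 0, 0)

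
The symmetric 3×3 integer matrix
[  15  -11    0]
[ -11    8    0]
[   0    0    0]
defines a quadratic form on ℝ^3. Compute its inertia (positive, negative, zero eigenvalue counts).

step 0: pivot 15 → sign +
step 1: pivot -1/15 → sign −
step 2: row/col 2 already zero → sign 0
signature = (1, 1, 1)

Answer: (1, 1, 1)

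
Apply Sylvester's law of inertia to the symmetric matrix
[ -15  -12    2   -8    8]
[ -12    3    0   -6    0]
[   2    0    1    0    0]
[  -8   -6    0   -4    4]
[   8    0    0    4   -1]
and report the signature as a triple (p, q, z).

step 0: pivot -15 → sign −
step 1: pivot 63/5 → sign +
step 2: pivot 67/63 → sign +
step 3: pivot -48/67 → sign −
step 4: row/col 4 already zero → sign 0
signature = (2, 2, 1)

Answer: (2, 2, 1)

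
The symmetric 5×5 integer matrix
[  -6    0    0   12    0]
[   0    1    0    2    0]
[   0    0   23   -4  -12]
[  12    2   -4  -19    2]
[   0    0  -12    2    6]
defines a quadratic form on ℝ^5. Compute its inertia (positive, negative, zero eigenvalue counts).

Answer: (3, 2, 0)

Derivation:
step 0: pivot -6 → sign −
step 1: pivot 1 → sign +
step 2: pivot 23 → sign +
step 3: pivot 7/23 → sign +
step 4: pivot -2/7 → sign −
signature = (3, 2, 0)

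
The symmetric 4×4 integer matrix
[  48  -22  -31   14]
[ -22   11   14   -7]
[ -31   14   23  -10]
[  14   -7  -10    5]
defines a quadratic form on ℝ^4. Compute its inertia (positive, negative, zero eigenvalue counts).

Answer: (4, 0, 0)

Derivation:
step 0: pivot 48 → sign +
step 1: pivot 11/12 → sign +
step 2: pivot 129/44 → sign +
step 3: pivot 6/43 → sign +
signature = (4, 0, 0)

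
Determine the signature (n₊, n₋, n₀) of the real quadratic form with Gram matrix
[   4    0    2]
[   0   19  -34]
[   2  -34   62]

step 0: pivot 4 → sign +
step 1: pivot 19 → sign +
step 2: pivot 3/19 → sign +
signature = (3, 0, 0)

Answer: (3, 0, 0)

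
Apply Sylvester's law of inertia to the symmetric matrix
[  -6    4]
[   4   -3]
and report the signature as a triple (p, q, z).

step 0: pivot -6 → sign −
step 1: pivot -1/3 → sign −
signature = (0, 2, 0)

Answer: (0, 2, 0)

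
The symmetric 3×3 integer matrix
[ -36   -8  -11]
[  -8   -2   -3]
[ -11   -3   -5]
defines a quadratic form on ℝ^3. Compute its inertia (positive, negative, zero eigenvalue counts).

step 0: pivot -36 → sign −
step 1: pivot -2/9 → sign −
step 2: pivot -1/4 → sign −
signature = (0, 3, 0)

Answer: (0, 3, 0)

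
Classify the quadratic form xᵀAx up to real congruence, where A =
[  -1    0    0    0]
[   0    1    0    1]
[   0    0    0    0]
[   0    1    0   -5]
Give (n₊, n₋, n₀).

step 0: pivot -1 → sign −
step 1: pivot 1 → sign +
step 2: pivot -6 → sign −
step 3: row/col 3 already zero → sign 0
signature = (1, 2, 1)

Answer: (1, 2, 1)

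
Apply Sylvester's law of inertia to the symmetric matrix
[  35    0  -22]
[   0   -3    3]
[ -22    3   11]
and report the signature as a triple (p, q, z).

Answer: (2, 1, 0)

Derivation:
step 0: pivot 35 → sign +
step 1: pivot -3 → sign −
step 2: pivot 6/35 → sign +
signature = (2, 1, 0)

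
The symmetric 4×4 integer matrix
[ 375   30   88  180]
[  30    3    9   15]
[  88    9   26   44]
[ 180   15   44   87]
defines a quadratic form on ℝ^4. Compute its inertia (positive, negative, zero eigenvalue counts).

step 0: pivot 375 → sign +
step 1: pivot 3/5 → sign +
step 2: pivot -79/75 → sign −
step 3: pivot 3/79 → sign +
signature = (3, 1, 0)

Answer: (3, 1, 0)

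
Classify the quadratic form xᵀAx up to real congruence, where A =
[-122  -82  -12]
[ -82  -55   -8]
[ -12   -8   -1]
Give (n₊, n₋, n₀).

Answer: (2, 1, 0)

Derivation:
step 0: pivot -122 → sign −
step 1: pivot 7/61 → sign +
step 2: pivot 1/7 → sign +
signature = (2, 1, 0)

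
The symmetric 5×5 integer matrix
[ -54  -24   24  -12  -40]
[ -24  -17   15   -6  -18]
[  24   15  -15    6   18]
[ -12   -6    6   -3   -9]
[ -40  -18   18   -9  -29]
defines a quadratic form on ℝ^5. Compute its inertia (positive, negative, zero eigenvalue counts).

step 0: pivot -54 → sign −
step 1: pivot -19/3 → sign −
step 2: pivot -26/19 → sign −
step 3: pivot -3/13 → sign −
step 4: pivot 2/3 → sign +
signature = (1, 4, 0)

Answer: (1, 4, 0)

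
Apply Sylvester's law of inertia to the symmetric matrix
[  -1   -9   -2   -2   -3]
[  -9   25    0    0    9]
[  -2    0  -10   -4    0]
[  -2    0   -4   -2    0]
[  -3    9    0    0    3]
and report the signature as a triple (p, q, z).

step 0: pivot -1 → sign −
step 1: pivot 106 → sign +
step 2: pivot -480/53 → sign −
step 3: pivot -1/40 → sign −
step 4: row/col 4 already zero → sign 0
signature = (1, 3, 1)

Answer: (1, 3, 1)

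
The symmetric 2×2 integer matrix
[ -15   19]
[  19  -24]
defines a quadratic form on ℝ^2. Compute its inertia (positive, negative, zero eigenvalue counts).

Answer: (1, 1, 0)

Derivation:
step 0: pivot -15 → sign −
step 1: pivot 1/15 → sign +
signature = (1, 1, 0)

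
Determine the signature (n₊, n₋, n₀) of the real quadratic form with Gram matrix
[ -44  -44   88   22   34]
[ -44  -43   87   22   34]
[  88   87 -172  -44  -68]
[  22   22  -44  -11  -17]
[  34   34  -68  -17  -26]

step 0: pivot -44 → sign −
step 1: pivot 1 → sign +
step 2: pivot 3 → sign +
step 3: pivot 3/11 → sign +
step 4: row/col 4 already zero → sign 0
signature = (3, 1, 1)

Answer: (3, 1, 1)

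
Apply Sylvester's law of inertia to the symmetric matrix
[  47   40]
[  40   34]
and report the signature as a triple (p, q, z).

step 0: pivot 47 → sign +
step 1: pivot -2/47 → sign −
signature = (1, 1, 0)

Answer: (1, 1, 0)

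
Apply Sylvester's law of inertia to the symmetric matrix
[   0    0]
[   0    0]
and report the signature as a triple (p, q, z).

step 0: row/col 0 already zero → sign 0
step 1: row/col 1 already zero → sign 0
signature = (0, 0, 2)

Answer: (0, 0, 2)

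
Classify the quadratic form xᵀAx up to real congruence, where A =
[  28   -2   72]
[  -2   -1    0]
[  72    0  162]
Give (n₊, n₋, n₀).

Answer: (1, 1, 1)

Derivation:
step 0: pivot 28 → sign +
step 1: pivot -8/7 → sign −
step 2: row/col 2 already zero → sign 0
signature = (1, 1, 1)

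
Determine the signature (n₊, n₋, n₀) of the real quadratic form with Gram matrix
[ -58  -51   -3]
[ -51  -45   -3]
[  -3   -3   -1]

step 0: pivot -58 → sign −
step 1: pivot -9/58 → sign −
step 2: row/col 2 already zero → sign 0
signature = (0, 2, 1)

Answer: (0, 2, 1)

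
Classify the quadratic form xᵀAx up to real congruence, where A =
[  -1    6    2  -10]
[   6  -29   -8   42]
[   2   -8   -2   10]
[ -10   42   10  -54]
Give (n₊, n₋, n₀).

Answer: (1, 2, 1)

Derivation:
step 0: pivot -1 → sign −
step 1: pivot 7 → sign +
step 2: pivot -2/7 → sign −
step 3: row/col 3 already zero → sign 0
signature = (1, 2, 1)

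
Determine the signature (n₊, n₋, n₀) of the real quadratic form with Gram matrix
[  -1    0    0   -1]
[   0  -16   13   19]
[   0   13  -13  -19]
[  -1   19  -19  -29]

step 0: pivot -1 → sign −
step 1: pivot -16 → sign −
step 2: pivot -39/16 → sign −
step 3: pivot -3/13 → sign −
signature = (0, 4, 0)

Answer: (0, 4, 0)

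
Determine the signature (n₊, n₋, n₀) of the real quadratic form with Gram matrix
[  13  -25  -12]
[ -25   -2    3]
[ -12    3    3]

Answer: (1, 2, 0)

Derivation:
step 0: pivot 13 → sign +
step 1: pivot -651/13 → sign −
step 2: pivot -6/217 → sign −
signature = (1, 2, 0)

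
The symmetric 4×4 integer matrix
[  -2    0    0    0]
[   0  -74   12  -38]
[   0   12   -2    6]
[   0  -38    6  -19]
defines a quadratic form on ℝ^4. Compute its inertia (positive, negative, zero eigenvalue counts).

step 0: pivot -2 → sign −
step 1: pivot -74 → sign −
step 2: pivot -2/37 → sign −
step 3: pivot 1 → sign +
signature = (1, 3, 0)

Answer: (1, 3, 0)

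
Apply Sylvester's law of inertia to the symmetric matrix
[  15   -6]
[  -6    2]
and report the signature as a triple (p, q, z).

Answer: (1, 1, 0)

Derivation:
step 0: pivot 15 → sign +
step 1: pivot -2/5 → sign −
signature = (1, 1, 0)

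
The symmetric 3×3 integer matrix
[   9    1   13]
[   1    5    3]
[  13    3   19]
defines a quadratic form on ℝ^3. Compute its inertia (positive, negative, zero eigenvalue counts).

step 0: pivot 9 → sign +
step 1: pivot 44/9 → sign +
step 2: pivot -3/11 → sign −
signature = (2, 1, 0)

Answer: (2, 1, 0)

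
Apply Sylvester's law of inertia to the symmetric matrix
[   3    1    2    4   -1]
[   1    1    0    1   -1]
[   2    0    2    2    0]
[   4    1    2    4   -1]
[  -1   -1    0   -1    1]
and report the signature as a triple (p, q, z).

Answer: (3, 1, 1)

Derivation:
step 0: pivot 3 → sign +
step 1: pivot 2/3 → sign +
step 2: pivot -3/2 → sign −
step 3: pivot 2/3 → sign +
step 4: row/col 4 already zero → sign 0
signature = (3, 1, 1)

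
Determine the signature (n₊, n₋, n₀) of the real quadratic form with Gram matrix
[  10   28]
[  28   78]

Answer: (1, 1, 0)

Derivation:
step 0: pivot 10 → sign +
step 1: pivot -2/5 → sign −
signature = (1, 1, 0)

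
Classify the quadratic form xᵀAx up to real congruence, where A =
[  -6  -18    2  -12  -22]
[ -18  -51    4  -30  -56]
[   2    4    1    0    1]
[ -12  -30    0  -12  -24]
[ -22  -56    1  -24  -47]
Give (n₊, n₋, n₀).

step 0: pivot -6 → sign −
step 1: pivot 3 → sign +
step 2: pivot 1/3 → sign +
step 3: row/col 3 already zero → sign 0
step 4: row/col 4 already zero → sign 0
signature = (2, 1, 2)

Answer: (2, 1, 2)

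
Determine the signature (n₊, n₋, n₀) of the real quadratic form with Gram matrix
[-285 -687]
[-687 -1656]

Answer: (1, 1, 0)

Derivation:
step 0: pivot -285 → sign −
step 1: pivot 3/95 → sign +
signature = (1, 1, 0)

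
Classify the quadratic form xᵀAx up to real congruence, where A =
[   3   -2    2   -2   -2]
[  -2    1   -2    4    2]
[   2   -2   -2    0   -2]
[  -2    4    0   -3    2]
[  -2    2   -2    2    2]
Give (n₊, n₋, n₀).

step 0: pivot 3 → sign +
step 1: pivot -1/3 → sign −
step 2: pivot -2 → sign −
step 3: pivot 25 → sign +
step 4: row/col 4 already zero → sign 0
signature = (2, 2, 1)

Answer: (2, 2, 1)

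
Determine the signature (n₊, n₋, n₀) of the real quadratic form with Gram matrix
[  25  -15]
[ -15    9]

Answer: (1, 0, 1)

Derivation:
step 0: pivot 25 → sign +
step 1: row/col 1 already zero → sign 0
signature = (1, 0, 1)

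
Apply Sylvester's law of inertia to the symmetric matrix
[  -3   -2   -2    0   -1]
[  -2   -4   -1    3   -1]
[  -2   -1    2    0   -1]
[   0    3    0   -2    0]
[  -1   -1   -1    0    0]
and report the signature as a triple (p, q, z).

step 0: pivot -3 → sign −
step 1: pivot -8/3 → sign −
step 2: pivot 27/8 → sign +
step 3: pivot 4/3 → sign +
step 4: pivot 1/4 → sign +
signature = (3, 2, 0)

Answer: (3, 2, 0)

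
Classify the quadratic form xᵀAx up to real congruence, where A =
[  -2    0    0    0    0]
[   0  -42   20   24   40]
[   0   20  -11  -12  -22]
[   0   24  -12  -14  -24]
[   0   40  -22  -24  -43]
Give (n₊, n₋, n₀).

Answer: (1, 4, 0)

Derivation:
step 0: pivot -2 → sign −
step 1: pivot -42 → sign −
step 2: pivot -31/21 → sign −
step 3: pivot -2/31 → sign −
step 4: pivot 1 → sign +
signature = (1, 4, 0)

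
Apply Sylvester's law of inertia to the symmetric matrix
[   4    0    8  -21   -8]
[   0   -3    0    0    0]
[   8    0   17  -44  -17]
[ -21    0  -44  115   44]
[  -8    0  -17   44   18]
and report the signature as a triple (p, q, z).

Answer: (4, 1, 0)

Derivation:
step 0: pivot 4 → sign +
step 1: pivot -3 → sign −
step 2: pivot 1 → sign +
step 3: pivot 3/4 → sign +
step 4: pivot 1 → sign +
signature = (4, 1, 0)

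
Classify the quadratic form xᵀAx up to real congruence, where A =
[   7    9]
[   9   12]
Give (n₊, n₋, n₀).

step 0: pivot 7 → sign +
step 1: pivot 3/7 → sign +
signature = (2, 0, 0)

Answer: (2, 0, 0)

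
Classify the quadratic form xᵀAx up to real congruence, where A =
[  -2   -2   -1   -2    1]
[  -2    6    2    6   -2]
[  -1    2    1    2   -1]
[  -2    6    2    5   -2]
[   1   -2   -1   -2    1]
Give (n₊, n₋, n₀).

step 0: pivot -2 → sign −
step 1: pivot 8 → sign +
step 2: pivot 3/8 → sign +
step 3: pivot -1 → sign −
step 4: row/col 4 already zero → sign 0
signature = (2, 2, 1)

Answer: (2, 2, 1)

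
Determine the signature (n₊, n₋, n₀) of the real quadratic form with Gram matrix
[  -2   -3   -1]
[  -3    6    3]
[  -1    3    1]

Answer: (1, 2, 0)

Derivation:
step 0: pivot -2 → sign −
step 1: pivot 21/2 → sign +
step 2: pivot -3/7 → sign −
signature = (1, 2, 0)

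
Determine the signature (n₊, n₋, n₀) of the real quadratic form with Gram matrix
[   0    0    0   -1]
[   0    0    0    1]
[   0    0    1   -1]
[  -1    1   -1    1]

step 0: pivot 1 → sign +
step 1: pivot 2 → sign +
step 2: pivot -1/2 → sign −
step 3: row/col 3 already zero → sign 0
signature = (2, 1, 1)

Answer: (2, 1, 1)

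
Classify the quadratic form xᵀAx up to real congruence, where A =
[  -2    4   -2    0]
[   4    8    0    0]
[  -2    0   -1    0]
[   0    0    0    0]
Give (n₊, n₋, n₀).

step 0: pivot -2 → sign −
step 1: pivot 16 → sign +
step 2: row/col 2 already zero → sign 0
step 3: row/col 3 already zero → sign 0
signature = (1, 1, 2)

Answer: (1, 1, 2)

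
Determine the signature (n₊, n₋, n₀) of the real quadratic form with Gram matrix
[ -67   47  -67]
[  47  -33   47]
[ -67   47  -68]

Answer: (0, 3, 0)

Derivation:
step 0: pivot -67 → sign −
step 1: pivot -2/67 → sign −
step 2: pivot -1 → sign −
signature = (0, 3, 0)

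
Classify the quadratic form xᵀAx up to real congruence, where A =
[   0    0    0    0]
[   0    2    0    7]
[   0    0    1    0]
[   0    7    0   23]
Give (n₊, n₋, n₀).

step 0: pivot 2 → sign +
step 1: pivot 1 → sign +
step 2: pivot -3/2 → sign −
step 3: row/col 3 already zero → sign 0
signature = (2, 1, 1)

Answer: (2, 1, 1)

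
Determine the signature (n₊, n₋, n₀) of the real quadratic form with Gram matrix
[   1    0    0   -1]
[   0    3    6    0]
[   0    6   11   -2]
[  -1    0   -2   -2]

Answer: (3, 1, 0)

Derivation:
step 0: pivot 1 → sign +
step 1: pivot 3 → sign +
step 2: pivot -1 → sign −
step 3: pivot 1 → sign +
signature = (3, 1, 0)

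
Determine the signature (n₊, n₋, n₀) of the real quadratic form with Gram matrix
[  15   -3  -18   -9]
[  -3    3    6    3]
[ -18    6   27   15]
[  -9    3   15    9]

step 0: pivot 15 → sign +
step 1: pivot 12/5 → sign +
step 2: pivot 3 → sign +
step 3: row/col 3 already zero → sign 0
signature = (3, 0, 1)

Answer: (3, 0, 1)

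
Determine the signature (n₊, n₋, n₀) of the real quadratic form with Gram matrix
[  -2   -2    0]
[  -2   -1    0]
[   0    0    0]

step 0: pivot -2 → sign −
step 1: pivot 1 → sign +
step 2: row/col 2 already zero → sign 0
signature = (1, 1, 1)

Answer: (1, 1, 1)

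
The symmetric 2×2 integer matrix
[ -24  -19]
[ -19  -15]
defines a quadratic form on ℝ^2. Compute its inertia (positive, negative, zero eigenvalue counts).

step 0: pivot -24 → sign −
step 1: pivot 1/24 → sign +
signature = (1, 1, 0)

Answer: (1, 1, 0)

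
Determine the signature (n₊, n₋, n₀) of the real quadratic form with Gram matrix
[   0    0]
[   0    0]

step 0: row/col 0 already zero → sign 0
step 1: row/col 1 already zero → sign 0
signature = (0, 0, 2)

Answer: (0, 0, 2)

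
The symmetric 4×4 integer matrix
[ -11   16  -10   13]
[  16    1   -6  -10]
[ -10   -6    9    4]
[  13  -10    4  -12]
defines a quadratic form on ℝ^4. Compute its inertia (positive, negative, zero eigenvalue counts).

Answer: (2, 2, 0)

Derivation:
step 0: pivot -11 → sign −
step 1: pivot 267/11 → sign +
step 2: pivot 187/267 → sign +
step 3: pivot -3/187 → sign −
signature = (2, 2, 0)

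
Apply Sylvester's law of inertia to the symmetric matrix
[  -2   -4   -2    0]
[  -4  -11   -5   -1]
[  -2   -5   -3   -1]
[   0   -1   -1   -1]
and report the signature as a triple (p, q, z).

Answer: (0, 3, 1)

Derivation:
step 0: pivot -2 → sign −
step 1: pivot -3 → sign −
step 2: pivot -2/3 → sign −
step 3: row/col 3 already zero → sign 0
signature = (0, 3, 1)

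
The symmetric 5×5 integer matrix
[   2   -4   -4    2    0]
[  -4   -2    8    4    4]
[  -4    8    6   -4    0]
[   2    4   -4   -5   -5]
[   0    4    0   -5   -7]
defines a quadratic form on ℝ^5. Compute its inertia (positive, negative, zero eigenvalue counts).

Answer: (1, 3, 1)

Derivation:
step 0: pivot 2 → sign +
step 1: pivot -10 → sign −
step 2: pivot -2 → sign −
step 3: pivot -3/5 → sign −
step 4: row/col 4 already zero → sign 0
signature = (1, 3, 1)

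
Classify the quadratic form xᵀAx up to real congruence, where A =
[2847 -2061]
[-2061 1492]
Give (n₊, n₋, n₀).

Answer: (2, 0, 0)

Derivation:
step 0: pivot 2847 → sign +
step 1: pivot 1/949 → sign +
signature = (2, 0, 0)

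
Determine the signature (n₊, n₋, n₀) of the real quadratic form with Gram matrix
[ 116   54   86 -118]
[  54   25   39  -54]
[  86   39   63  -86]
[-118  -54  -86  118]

step 0: pivot 116 → sign +
step 1: pivot -4/29 → sign −
step 2: pivot 7 → sign +
step 3: pivot -1/14 → sign −
signature = (2, 2, 0)

Answer: (2, 2, 0)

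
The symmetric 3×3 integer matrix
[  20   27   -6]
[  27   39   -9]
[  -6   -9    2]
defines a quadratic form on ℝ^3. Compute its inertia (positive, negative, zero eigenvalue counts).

Answer: (2, 1, 0)

Derivation:
step 0: pivot 20 → sign +
step 1: pivot 51/20 → sign +
step 2: pivot -2/17 → sign −
signature = (2, 1, 0)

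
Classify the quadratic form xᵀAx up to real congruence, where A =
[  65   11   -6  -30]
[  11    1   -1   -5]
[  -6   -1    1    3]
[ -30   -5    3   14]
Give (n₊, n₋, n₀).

Answer: (3, 1, 0)

Derivation:
step 0: pivot 65 → sign +
step 1: pivot -56/65 → sign −
step 2: pivot 25/56 → sign +
step 3: pivot 1/25 → sign +
signature = (3, 1, 0)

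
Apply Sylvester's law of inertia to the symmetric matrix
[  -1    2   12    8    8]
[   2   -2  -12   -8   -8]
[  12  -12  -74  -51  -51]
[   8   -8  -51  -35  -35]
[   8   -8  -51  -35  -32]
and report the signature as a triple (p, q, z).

Answer: (3, 2, 0)

Derivation:
step 0: pivot -1 → sign −
step 1: pivot 2 → sign +
step 2: pivot -2 → sign −
step 3: pivot 3/2 → sign +
step 4: pivot 3 → sign +
signature = (3, 2, 0)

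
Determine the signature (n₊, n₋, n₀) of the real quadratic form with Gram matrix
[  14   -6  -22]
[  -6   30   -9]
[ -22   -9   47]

step 0: pivot 14 → sign +
step 1: pivot 192/7 → sign +
step 2: pivot 3/64 → sign +
signature = (3, 0, 0)

Answer: (3, 0, 0)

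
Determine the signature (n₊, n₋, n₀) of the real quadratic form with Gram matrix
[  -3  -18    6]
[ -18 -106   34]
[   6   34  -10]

step 0: pivot -3 → sign −
step 1: pivot 2 → sign +
step 2: row/col 2 already zero → sign 0
signature = (1, 1, 1)

Answer: (1, 1, 1)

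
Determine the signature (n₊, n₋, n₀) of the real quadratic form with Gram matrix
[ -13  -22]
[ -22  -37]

step 0: pivot -13 → sign −
step 1: pivot 3/13 → sign +
signature = (1, 1, 0)

Answer: (1, 1, 0)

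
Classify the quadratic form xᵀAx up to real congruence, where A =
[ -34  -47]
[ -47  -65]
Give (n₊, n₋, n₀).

step 0: pivot -34 → sign −
step 1: pivot -1/34 → sign −
signature = (0, 2, 0)

Answer: (0, 2, 0)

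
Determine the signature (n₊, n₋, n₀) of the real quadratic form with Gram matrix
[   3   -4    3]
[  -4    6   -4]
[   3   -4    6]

Answer: (3, 0, 0)

Derivation:
step 0: pivot 3 → sign +
step 1: pivot 2/3 → sign +
step 2: pivot 3 → sign +
signature = (3, 0, 0)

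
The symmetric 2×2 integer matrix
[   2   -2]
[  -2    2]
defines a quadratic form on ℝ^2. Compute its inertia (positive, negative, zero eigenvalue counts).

step 0: pivot 2 → sign +
step 1: row/col 1 already zero → sign 0
signature = (1, 0, 1)

Answer: (1, 0, 1)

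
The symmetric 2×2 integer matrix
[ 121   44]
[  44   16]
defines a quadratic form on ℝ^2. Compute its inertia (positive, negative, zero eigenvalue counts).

step 0: pivot 121 → sign +
step 1: row/col 1 already zero → sign 0
signature = (1, 0, 1)

Answer: (1, 0, 1)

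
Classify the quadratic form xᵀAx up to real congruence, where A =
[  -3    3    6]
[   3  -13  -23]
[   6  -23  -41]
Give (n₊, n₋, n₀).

Answer: (0, 3, 0)

Derivation:
step 0: pivot -3 → sign −
step 1: pivot -10 → sign −
step 2: pivot -1/10 → sign −
signature = (0, 3, 0)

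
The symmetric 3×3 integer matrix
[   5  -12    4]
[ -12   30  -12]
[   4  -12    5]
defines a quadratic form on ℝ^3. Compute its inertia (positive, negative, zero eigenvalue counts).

step 0: pivot 5 → sign +
step 1: pivot 6/5 → sign +
step 2: pivot -3 → sign −
signature = (2, 1, 0)

Answer: (2, 1, 0)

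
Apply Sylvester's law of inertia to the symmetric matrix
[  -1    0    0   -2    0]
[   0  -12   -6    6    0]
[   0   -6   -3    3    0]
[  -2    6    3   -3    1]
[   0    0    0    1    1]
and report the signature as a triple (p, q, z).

Answer: (2, 2, 1)

Derivation:
step 0: pivot -1 → sign −
step 1: pivot -12 → sign −
step 2: pivot 4 → sign +
step 3: pivot 3/4 → sign +
step 4: row/col 4 already zero → sign 0
signature = (2, 2, 1)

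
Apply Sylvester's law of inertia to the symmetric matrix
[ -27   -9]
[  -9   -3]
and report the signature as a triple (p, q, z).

step 0: pivot -27 → sign −
step 1: row/col 1 already zero → sign 0
signature = (0, 1, 1)

Answer: (0, 1, 1)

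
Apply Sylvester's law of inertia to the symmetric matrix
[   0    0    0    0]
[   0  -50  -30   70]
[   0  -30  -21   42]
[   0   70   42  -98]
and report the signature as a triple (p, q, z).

step 0: pivot -50 → sign −
step 1: pivot -3 → sign −
step 2: row/col 2 already zero → sign 0
step 3: row/col 3 already zero → sign 0
signature = (0, 2, 2)

Answer: (0, 2, 2)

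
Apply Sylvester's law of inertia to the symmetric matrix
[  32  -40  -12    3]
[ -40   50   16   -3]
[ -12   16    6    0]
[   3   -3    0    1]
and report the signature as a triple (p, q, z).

step 0: pivot 32 → sign +
step 1: pivot 3/2 → sign +
step 2: pivot -2/3 → sign −
step 3: pivot -1/8 → sign −
signature = (2, 2, 0)

Answer: (2, 2, 0)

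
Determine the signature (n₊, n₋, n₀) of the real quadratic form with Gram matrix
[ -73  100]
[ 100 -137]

Answer: (0, 2, 0)

Derivation:
step 0: pivot -73 → sign −
step 1: pivot -1/73 → sign −
signature = (0, 2, 0)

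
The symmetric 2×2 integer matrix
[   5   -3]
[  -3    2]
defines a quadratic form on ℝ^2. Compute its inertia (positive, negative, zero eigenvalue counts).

Answer: (2, 0, 0)

Derivation:
step 0: pivot 5 → sign +
step 1: pivot 1/5 → sign +
signature = (2, 0, 0)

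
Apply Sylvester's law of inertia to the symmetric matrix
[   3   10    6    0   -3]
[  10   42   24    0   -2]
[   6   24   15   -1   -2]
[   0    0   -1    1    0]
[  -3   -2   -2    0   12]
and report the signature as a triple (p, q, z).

step 0: pivot 3 → sign +
step 1: pivot 26/3 → sign +
step 2: pivot 15/13 → sign +
step 3: pivot 2/15 → sign +
step 4: pivot 1 → sign +
signature = (5, 0, 0)

Answer: (5, 0, 0)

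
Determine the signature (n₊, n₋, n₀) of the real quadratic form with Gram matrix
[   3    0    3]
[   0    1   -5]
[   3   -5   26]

step 0: pivot 3 → sign +
step 1: pivot 1 → sign +
step 2: pivot -2 → sign −
signature = (2, 1, 0)

Answer: (2, 1, 0)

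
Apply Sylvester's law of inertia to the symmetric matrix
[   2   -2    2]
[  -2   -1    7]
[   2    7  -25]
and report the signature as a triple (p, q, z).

step 0: pivot 2 → sign +
step 1: pivot -3 → sign −
step 2: row/col 2 already zero → sign 0
signature = (1, 1, 1)

Answer: (1, 1, 1)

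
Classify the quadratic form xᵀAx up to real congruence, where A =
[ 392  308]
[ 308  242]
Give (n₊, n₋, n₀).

Answer: (1, 0, 1)

Derivation:
step 0: pivot 392 → sign +
step 1: row/col 1 already zero → sign 0
signature = (1, 0, 1)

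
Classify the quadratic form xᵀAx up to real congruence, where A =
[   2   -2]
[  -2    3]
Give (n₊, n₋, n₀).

step 0: pivot 2 → sign +
step 1: pivot 1 → sign +
signature = (2, 0, 0)

Answer: (2, 0, 0)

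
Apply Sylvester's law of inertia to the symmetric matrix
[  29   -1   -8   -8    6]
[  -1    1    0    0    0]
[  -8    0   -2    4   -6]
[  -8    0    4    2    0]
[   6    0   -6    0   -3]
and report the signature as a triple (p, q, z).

Answer: (3, 1, 1)

Derivation:
step 0: pivot 29 → sign +
step 1: pivot 28/29 → sign +
step 2: pivot -30/7 → sign −
step 3: pivot 2/5 → sign +
step 4: row/col 4 already zero → sign 0
signature = (3, 1, 1)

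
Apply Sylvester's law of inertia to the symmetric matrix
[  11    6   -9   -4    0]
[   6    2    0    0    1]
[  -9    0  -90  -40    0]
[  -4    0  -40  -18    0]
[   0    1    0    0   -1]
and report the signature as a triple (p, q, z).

Answer: (1, 4, 0)

Derivation:
step 0: pivot 11 → sign +
step 1: pivot -14/11 → sign −
step 2: pivot -549/7 → sign −
step 3: pivot -2/9 → sign −
step 4: pivot -3/122 → sign −
signature = (1, 4, 0)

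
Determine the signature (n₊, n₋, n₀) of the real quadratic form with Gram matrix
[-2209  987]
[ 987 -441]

Answer: (0, 1, 1)

Derivation:
step 0: pivot -2209 → sign −
step 1: row/col 1 already zero → sign 0
signature = (0, 1, 1)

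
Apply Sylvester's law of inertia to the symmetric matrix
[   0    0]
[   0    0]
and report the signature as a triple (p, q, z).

Answer: (0, 0, 2)

Derivation:
step 0: row/col 0 already zero → sign 0
step 1: row/col 1 already zero → sign 0
signature = (0, 0, 2)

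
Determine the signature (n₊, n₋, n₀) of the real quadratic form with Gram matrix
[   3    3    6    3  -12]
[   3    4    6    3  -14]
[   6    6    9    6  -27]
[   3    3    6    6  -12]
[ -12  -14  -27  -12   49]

Answer: (3, 1, 1)

Derivation:
step 0: pivot 3 → sign +
step 1: pivot 1 → sign +
step 2: pivot -3 → sign −
step 3: pivot 3 → sign +
step 4: row/col 4 already zero → sign 0
signature = (3, 1, 1)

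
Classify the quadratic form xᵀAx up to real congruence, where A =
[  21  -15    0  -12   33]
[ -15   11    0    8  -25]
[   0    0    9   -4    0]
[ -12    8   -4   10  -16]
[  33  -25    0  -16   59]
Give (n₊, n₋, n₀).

step 0: pivot 21 → sign +
step 1: pivot 2/7 → sign +
step 2: pivot 9 → sign +
step 3: pivot 2/9 → sign +
step 4: row/col 4 already zero → sign 0
signature = (4, 0, 1)

Answer: (4, 0, 1)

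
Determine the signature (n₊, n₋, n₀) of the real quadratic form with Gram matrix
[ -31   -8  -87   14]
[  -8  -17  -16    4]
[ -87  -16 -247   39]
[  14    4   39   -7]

step 0: pivot -31 → sign −
step 1: pivot -463/31 → sign −
step 2: pivot -24/463 → sign −
step 3: pivot -3/8 → sign −
signature = (0, 4, 0)

Answer: (0, 4, 0)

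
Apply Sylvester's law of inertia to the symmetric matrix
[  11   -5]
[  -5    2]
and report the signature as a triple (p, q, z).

Answer: (1, 1, 0)

Derivation:
step 0: pivot 11 → sign +
step 1: pivot -3/11 → sign −
signature = (1, 1, 0)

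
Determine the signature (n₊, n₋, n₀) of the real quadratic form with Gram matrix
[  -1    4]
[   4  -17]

Answer: (0, 2, 0)

Derivation:
step 0: pivot -1 → sign −
step 1: pivot -1 → sign −
signature = (0, 2, 0)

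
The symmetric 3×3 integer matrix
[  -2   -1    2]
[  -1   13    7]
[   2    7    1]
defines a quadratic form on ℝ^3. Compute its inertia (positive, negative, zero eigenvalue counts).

step 0: pivot -2 → sign −
step 1: pivot 27/2 → sign +
step 2: pivot 1/3 → sign +
signature = (2, 1, 0)

Answer: (2, 1, 0)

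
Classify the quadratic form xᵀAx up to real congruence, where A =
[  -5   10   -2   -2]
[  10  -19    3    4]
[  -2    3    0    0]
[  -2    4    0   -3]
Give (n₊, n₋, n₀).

Answer: (2, 2, 0)

Derivation:
step 0: pivot -5 → sign −
step 1: pivot 1 → sign +
step 2: pivot -1/5 → sign −
step 3: pivot 1 → sign +
signature = (2, 2, 0)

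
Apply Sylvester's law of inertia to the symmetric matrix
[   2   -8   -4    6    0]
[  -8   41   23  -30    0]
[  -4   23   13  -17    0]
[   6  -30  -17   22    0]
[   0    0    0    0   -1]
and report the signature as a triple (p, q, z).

Answer: (3, 2, 0)

Derivation:
step 0: pivot 2 → sign +
step 1: pivot 9 → sign +
step 2: pivot -4/9 → sign −
step 3: pivot 1/4 → sign +
step 4: pivot -1 → sign −
signature = (3, 2, 0)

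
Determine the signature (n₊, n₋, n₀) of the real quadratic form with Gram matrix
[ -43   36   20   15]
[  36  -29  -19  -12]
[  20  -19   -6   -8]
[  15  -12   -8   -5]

step 0: pivot -43 → sign −
step 1: pivot 49/43 → sign +
step 2: pivot -57/49 → sign −
step 3: pivot -2/57 → sign −
signature = (1, 3, 0)

Answer: (1, 3, 0)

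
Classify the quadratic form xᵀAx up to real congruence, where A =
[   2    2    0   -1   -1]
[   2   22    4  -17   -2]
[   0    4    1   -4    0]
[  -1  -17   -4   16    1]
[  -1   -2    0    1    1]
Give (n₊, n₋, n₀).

Answer: (4, 1, 0)

Derivation:
step 0: pivot 2 → sign +
step 1: pivot 20 → sign +
step 2: pivot 1/5 → sign +
step 3: pivot -1/2 → sign −
step 4: pivot 3/4 → sign +
signature = (4, 1, 0)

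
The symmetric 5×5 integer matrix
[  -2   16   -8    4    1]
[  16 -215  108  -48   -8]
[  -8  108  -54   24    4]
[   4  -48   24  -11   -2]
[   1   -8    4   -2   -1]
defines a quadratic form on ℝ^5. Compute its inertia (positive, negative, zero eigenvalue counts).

step 0: pivot -2 → sign −
step 1: pivot -87 → sign −
step 2: pivot 22/87 → sign +
step 3: pivot -1/11 → sign −
step 4: pivot -1/2 → sign −
signature = (1, 4, 0)

Answer: (1, 4, 0)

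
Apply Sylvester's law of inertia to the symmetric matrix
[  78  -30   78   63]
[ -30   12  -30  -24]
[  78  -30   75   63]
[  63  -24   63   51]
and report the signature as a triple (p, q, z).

Answer: (2, 1, 1)

Derivation:
step 0: pivot 78 → sign +
step 1: pivot 6/13 → sign +
step 2: pivot -3 → sign −
step 3: row/col 3 already zero → sign 0
signature = (2, 1, 1)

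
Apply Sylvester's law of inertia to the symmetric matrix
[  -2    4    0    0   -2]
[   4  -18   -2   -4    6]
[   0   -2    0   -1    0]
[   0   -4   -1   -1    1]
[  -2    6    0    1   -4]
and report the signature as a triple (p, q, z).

step 0: pivot -2 → sign −
step 1: pivot -10 → sign −
step 2: pivot 2/5 → sign +
step 3: pivot 1/2 → sign +
step 4: pivot -2 → sign −
signature = (2, 3, 0)

Answer: (2, 3, 0)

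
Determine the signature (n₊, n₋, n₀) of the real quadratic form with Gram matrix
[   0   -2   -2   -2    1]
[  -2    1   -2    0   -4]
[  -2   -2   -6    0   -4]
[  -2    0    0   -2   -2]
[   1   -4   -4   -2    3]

Answer: (3, 2, 0)

Derivation:
step 0: pivot 1 → sign +
step 1: pivot -4 → sign −
step 2: pivot -1 → sign −
step 3: pivot 8 → sign +
step 4: pivot 3/8 → sign +
signature = (3, 2, 0)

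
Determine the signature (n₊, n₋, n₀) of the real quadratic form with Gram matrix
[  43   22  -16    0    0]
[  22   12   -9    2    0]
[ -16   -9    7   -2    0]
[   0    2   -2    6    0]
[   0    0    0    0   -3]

step 0: pivot 43 → sign +
step 1: pivot 32/43 → sign +
step 2: pivot 5/32 → sign +
step 3: pivot 2/5 → sign +
step 4: pivot -3 → sign −
signature = (4, 1, 0)

Answer: (4, 1, 0)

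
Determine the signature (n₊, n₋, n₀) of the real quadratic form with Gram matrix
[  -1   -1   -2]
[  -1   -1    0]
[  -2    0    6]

step 0: pivot -1 → sign −
step 1: pivot 10 → sign +
step 2: pivot -2/5 → sign −
signature = (1, 2, 0)

Answer: (1, 2, 0)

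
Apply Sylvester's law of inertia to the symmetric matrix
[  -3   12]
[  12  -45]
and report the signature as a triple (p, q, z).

Answer: (1, 1, 0)

Derivation:
step 0: pivot -3 → sign −
step 1: pivot 3 → sign +
signature = (1, 1, 0)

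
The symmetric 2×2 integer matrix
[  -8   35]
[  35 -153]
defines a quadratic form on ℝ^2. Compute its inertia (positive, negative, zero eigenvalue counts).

Answer: (1, 1, 0)

Derivation:
step 0: pivot -8 → sign −
step 1: pivot 1/8 → sign +
signature = (1, 1, 0)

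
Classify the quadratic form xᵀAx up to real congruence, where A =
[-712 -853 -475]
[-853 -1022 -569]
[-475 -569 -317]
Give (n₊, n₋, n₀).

step 0: pivot -712 → sign −
step 1: pivot -55/712 → sign −
step 2: pivot -3/55 → sign −
signature = (0, 3, 0)

Answer: (0, 3, 0)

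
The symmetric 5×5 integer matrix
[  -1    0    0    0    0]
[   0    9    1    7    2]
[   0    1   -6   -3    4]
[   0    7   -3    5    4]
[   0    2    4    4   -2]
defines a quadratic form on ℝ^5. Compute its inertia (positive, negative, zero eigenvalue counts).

step 0: pivot -1 → sign −
step 1: pivot 9 → sign +
step 2: pivot -55/9 → sign −
step 3: pivot 104/55 → sign +
step 4: pivot -3/26 → sign −
signature = (2, 3, 0)

Answer: (2, 3, 0)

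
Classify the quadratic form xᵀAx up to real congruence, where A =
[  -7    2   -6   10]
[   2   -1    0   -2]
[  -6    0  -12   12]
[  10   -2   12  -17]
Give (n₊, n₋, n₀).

step 0: pivot -7 → sign −
step 1: pivot -3/7 → sign −
step 2: pivot -1 → sign −
step 3: row/col 3 already zero → sign 0
signature = (0, 3, 1)

Answer: (0, 3, 1)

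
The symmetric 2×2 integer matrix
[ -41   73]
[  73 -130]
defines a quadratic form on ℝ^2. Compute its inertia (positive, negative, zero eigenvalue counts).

Answer: (0, 2, 0)

Derivation:
step 0: pivot -41 → sign −
step 1: pivot -1/41 → sign −
signature = (0, 2, 0)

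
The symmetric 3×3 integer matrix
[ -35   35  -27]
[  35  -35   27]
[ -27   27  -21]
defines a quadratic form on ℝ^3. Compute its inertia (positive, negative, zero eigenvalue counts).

Answer: (0, 2, 1)

Derivation:
step 0: pivot -35 → sign −
step 1: pivot -6/35 → sign −
step 2: row/col 2 already zero → sign 0
signature = (0, 2, 1)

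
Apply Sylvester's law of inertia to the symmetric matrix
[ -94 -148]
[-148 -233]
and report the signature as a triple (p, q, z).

Answer: (1, 1, 0)

Derivation:
step 0: pivot -94 → sign −
step 1: pivot 1/47 → sign +
signature = (1, 1, 0)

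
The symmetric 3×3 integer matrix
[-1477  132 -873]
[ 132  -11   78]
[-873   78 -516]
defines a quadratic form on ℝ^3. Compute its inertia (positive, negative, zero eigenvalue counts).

step 0: pivot -1477 → sign −
step 1: pivot 1177/1477 → sign +
step 2: pivot -3/1177 → sign −
signature = (1, 2, 0)

Answer: (1, 2, 0)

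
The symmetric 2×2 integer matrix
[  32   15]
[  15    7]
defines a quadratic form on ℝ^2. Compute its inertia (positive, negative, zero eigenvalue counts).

step 0: pivot 32 → sign +
step 1: pivot -1/32 → sign −
signature = (1, 1, 0)

Answer: (1, 1, 0)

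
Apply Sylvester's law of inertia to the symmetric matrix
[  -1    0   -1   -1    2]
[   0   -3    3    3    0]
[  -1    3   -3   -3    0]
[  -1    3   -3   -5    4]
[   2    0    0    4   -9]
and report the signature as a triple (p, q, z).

Answer: (1, 4, 0)

Derivation:
step 0: pivot -1 → sign −
step 1: pivot -3 → sign −
step 2: pivot 1 → sign +
step 3: pivot -2 → sign −
step 4: pivot -1 → sign −
signature = (1, 4, 0)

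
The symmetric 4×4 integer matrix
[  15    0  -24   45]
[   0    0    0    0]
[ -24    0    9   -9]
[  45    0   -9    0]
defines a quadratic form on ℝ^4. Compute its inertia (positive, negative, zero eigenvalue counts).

step 0: pivot 15 → sign +
step 1: pivot -147/5 → sign −
step 2: row/col 2 already zero → sign 0
step 3: row/col 3 already zero → sign 0
signature = (1, 1, 2)

Answer: (1, 1, 2)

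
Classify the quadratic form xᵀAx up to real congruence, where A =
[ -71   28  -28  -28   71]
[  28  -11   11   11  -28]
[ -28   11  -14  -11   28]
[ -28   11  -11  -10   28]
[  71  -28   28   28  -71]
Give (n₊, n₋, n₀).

step 0: pivot -71 → sign −
step 1: pivot 3/71 → sign +
step 2: pivot -3 → sign −
step 3: pivot 1 → sign +
step 4: row/col 4 already zero → sign 0
signature = (2, 2, 1)

Answer: (2, 2, 1)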